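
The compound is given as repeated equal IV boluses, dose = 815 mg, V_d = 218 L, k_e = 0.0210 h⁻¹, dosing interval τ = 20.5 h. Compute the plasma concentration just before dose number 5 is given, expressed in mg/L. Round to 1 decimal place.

C₀ per dose = Dose / Vd = 815 / 218 = 3.739 mg/L
Fraction remaining after one interval: r = e^(−kτ) = e^(−0.02100 × 20.5) = 0.6502
Before dose 5, 4 doses have been given (aged 1τ, 2τ, 3τ, 4τ).
C_trough = C₀ × (r + r² + … + r^4) = C₀ × r(1−r^4)/(1−r)
        = 3.739 × 0.6502 × (1 − 0.1787) / (1 − 0.6502) = 5.708 mg/L

5.7 mg/L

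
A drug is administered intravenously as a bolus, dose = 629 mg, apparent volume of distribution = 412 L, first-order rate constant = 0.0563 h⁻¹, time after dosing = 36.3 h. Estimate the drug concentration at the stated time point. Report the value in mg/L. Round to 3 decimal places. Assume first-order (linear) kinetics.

C₀ = Dose / Vd = 629.0 / 412 = 1.527 mg/L
C = C₀ · e^(−k·t) = 1.527 × e^(−0.05630 × 36.3)
  = 1.527 × 0.1295 = 0.1977 mg/L

0.198 mg/L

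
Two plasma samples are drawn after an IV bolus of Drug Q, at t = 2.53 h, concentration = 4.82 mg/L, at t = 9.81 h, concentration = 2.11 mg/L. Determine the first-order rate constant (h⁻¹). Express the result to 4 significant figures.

0.1135 h⁻¹

k = ln(C₁/C₂) / (t₂ − t₁) = ln(4.82/2.11) / (9.81 − 2.53)
  = 0.8261 / 7.280 = 0.1135 h⁻¹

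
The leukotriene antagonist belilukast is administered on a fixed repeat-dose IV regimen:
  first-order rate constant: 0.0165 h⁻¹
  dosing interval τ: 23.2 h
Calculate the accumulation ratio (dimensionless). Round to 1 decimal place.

3.1

e^(−kτ) = e^(−0.01650 × 23.2) = 0.6819
Accumulation ratio R = 1 / (1 − e^(−kτ)) = 1 / (1 − 0.6819) = 3.144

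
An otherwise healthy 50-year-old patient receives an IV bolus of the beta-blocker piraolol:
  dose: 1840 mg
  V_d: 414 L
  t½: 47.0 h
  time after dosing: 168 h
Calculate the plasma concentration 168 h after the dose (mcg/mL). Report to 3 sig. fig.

0.373 mcg/mL

C₀ = Dose / Vd = 1840 / 414 = 4.444 mg/L
k = ln2 / t½ = 0.693147 / 47.0 = 0.01475 h⁻¹
C = C₀ · e^(−k·t) = 4.444 × e^(−0.01475 × 168)
  = 4.444 × 0.08391 = 0.3729 mg/L
(0.3729 mg/L = 0.3729 mcg/mL)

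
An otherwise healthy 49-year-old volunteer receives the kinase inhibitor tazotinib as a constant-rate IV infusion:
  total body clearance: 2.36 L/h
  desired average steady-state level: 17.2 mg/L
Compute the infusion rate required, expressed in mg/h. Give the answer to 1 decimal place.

At steady state, infusion rate R₀ = Css × CL = 17.2 × 2.360 = 40.59 mg/h

40.6 mg/h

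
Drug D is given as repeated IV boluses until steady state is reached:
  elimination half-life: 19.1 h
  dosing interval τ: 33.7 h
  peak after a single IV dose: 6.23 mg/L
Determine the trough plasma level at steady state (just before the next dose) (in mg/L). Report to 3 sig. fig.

2.60 mg/L

k = ln2 / t½ = 0.693147 / 19.1 = 0.03629 h⁻¹
e^(−kτ) = e^(−0.03629 × 33.7) = 0.2944
Accumulation ratio R = 1 / (1 − e^(−kτ)) = 1 / (1 − 0.2944) = 1.417
Steady-state trough = C₀ × R × e^(−kτ) = 6.23 × 1.417 × 0.2944 = 2.599 mg/L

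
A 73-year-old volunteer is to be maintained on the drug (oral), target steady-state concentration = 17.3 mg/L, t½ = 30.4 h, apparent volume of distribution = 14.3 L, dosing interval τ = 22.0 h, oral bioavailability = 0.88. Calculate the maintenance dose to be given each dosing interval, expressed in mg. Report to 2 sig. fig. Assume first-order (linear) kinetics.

k = ln2 / t½ = 0.693147 / 30.4 = 0.02280 h⁻¹
CL = k × Vd = 0.02280 × 14.3 = 0.3260 L/h
At steady state, F × (Dose/τ) = Css × CL.
Dose = Css × CL × τ / F = 17.3 × 0.3260 × 22.0 / 0.88 = 141.0 mg

140 mg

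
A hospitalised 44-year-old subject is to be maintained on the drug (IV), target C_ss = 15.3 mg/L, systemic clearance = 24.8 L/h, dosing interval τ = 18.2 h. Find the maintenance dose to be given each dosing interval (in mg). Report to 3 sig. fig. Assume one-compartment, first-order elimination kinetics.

At steady state, Dose/τ = Css × CL.
Dose = Css × CL × τ = 15.3 × 24.80 × 18.2 = 6906 mg

6910 mg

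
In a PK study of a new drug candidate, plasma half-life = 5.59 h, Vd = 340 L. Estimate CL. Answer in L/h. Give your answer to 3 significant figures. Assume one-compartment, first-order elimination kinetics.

42.2 L/h

k = ln2 / t½ = 0.693147 / 5.59 = 0.1240 h⁻¹
CL = k × Vd = 0.1240 × 340 = 42.16 L/h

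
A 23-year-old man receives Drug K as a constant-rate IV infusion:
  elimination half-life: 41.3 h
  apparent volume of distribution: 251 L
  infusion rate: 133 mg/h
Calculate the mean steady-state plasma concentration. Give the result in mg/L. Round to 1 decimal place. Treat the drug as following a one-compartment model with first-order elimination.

k = ln2 / t½ = 0.693147 / 41.3 = 0.01678 h⁻¹
CL = k × Vd = 0.01678 × 251 = 4.212 L/h
At steady state Css = R₀ / CL = 133 / 4.212 = 31.58 mg/L

31.6 mg/L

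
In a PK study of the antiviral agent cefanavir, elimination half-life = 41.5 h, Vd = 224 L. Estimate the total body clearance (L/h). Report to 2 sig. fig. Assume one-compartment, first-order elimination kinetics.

3.7 L/h

k = ln2 / t½ = 0.693147 / 41.5 = 0.01670 h⁻¹
CL = k × Vd = 0.01670 × 224 = 3.741 L/h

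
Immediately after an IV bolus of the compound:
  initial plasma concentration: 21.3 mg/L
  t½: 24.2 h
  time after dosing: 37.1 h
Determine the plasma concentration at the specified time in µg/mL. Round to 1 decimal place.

7.4 µg/mL

k = ln2 / t½ = 0.693147 / 24.2 = 0.02864 h⁻¹
C = C₀ · e^(−k·t) = 21.30 × e^(−0.02864 × 37.1)
  = 21.30 × 0.3456 = 7.361 mg/L
(7.361 mg/L = 7.361 µg/mL)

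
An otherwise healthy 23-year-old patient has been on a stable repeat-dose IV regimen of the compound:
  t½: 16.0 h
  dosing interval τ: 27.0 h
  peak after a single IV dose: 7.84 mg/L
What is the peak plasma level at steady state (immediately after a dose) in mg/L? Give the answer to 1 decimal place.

k = ln2 / t½ = 0.693147 / 16.0 = 0.04332 h⁻¹
e^(−kτ) = e^(−0.04332 × 27.0) = 0.3105
Accumulation ratio R = 1 / (1 − e^(−kτ)) = 1 / (1 − 0.3105) = 1.450
Steady-state peak = C₀ × R = 7.84 × 1.450 = 11.37 mg/L

11.4 mg/L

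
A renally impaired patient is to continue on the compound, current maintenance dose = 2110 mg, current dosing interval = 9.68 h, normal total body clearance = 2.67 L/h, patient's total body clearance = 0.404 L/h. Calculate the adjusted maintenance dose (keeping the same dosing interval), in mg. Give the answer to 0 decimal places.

To keep the same average steady-state level, dosing rate must scale with clearance.
CL ratio = 0.404 / 2.67 = 0.1513
New dose (same interval) = 2110 × 0.1513 = 319.2 mg

319 mg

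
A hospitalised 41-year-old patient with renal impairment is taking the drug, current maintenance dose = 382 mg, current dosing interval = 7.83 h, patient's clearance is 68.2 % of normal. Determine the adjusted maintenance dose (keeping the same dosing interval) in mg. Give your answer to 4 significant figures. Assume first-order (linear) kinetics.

To keep the same average steady-state level, dosing rate must scale with clearance.
CL ratio = 68.2 / 100 = 0.6820
New dose (same interval) = 382 × 0.6820 = 260.5 mg

260.5 mg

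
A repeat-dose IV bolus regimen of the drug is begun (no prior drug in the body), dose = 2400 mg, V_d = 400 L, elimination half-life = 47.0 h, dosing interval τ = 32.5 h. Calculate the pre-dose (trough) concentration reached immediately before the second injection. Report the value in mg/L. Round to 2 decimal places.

C₀ per dose = Dose / Vd = 2400 / 400 = 6.000 mg/L
k = ln2 / t½ = 0.693147 / 47.0 = 0.01475 h⁻¹
Fraction remaining after one interval: r = e^(−kτ) = e^(−0.01475 × 32.5) = 0.6192
Before dose 2, 1 dose has been given (aged 1τ).
C_trough = C₀ × r = 6.000 × 0.6192 = 3.715 mg/L

3.72 mg/L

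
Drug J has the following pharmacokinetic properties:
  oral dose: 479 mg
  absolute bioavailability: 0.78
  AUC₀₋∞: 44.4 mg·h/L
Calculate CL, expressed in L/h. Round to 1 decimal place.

CL = F·Dose / AUC = 0.78 × 479 / 44.4 = 8.415 L/h

8.4 L/h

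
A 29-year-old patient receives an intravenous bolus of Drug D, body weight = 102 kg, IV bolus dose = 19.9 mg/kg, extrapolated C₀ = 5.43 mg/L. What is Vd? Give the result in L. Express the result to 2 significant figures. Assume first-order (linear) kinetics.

370 L

Dose = 19.9 × 102 = 2030 mg
Vd = Dose / C₀ = 2030 / 5.43 = 373.8 L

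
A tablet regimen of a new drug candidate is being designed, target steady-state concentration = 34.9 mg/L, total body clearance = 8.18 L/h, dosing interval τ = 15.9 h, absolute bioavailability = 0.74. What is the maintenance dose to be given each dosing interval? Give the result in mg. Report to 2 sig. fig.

6100 mg

At steady state, F × (Dose/τ) = Css × CL.
Dose = Css × CL × τ / F = 34.9 × 8.180 × 15.9 / 0.74 = 6134 mg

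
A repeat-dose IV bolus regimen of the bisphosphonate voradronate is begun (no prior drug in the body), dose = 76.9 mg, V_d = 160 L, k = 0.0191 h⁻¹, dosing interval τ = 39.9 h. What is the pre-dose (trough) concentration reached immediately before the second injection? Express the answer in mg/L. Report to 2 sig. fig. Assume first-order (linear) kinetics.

0.22 mg/L

C₀ per dose = Dose / Vd = 76.9 / 160 = 0.4806 mg/L
Fraction remaining after one interval: r = e^(−kτ) = e^(−0.01910 × 39.9) = 0.4667
Before dose 2, 1 dose has been given (aged 1τ).
C_trough = C₀ × r = 0.4806 × 0.4667 = 0.2243 mg/L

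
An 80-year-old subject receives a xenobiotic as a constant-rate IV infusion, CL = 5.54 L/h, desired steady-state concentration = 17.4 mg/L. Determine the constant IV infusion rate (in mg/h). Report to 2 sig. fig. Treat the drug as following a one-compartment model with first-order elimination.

96 mg/h

At steady state, infusion rate R₀ = Css × CL = 17.4 × 5.540 = 96.40 mg/h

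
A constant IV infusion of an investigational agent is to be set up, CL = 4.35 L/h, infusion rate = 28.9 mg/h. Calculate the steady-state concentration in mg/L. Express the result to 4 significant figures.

At steady state Css = R₀ / CL = 28.9 / 4.350 = 6.644 mg/L

6.644 mg/L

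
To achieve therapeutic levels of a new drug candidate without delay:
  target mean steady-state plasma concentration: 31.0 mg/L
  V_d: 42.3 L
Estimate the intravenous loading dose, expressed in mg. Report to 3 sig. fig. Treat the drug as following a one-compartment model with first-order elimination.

LD = Css × Vd = 31.0 × 42.3 = 1311 mg

1310 mg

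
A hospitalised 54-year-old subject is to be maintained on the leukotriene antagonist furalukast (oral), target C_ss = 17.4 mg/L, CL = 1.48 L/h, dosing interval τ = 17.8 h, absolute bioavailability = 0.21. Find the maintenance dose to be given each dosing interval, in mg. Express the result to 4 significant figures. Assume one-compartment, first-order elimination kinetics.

At steady state, F × (Dose/τ) = Css × CL.
Dose = Css × CL × τ / F = 17.4 × 1.480 × 17.8 / 0.21 = 2183 mg

2183 mg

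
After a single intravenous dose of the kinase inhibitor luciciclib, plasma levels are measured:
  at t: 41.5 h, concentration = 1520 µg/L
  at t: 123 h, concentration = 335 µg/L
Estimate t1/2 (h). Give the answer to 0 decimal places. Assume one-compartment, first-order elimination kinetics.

37 h

k = ln(C₁/C₂) / (t₂ − t₁) = ln(1520/335) / (123 − 41.5)
  = 1.512 / 81.50 = 0.01855 h⁻¹
t½ = ln2 / k = 0.693147 / 0.01855 = 37.37 h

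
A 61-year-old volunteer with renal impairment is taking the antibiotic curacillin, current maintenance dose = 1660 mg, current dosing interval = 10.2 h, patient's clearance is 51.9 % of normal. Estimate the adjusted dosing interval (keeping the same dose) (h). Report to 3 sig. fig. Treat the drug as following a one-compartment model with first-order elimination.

19.7 h

To keep the same average steady-state level, dosing rate must scale with clearance.
CL ratio = 51.9 / 100 = 0.5190
New interval (same dose) = 10.2 / 0.5190 = 19.65 h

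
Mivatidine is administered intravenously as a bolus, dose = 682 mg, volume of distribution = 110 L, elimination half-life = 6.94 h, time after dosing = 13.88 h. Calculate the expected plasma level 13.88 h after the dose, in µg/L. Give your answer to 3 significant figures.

1550 µg/L

C₀ = Dose / Vd = 682.0 / 110 = 6.200 mg/L
k = ln2 / t½ = 0.693147 / 6.94 = 0.09988 h⁻¹
t / t½ = 13.88 / 6.94 = 2 half-lives
C = C₀ × (1/2)^2 = 6.200 × 0.2500 = 1.550 mg/L
Convert: 1.550 mg/L × 1000 = 1550 µg/L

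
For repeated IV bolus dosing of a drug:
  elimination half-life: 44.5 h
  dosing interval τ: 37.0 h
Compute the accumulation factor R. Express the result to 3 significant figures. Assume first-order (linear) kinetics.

k = ln2 / t½ = 0.693147 / 44.5 = 0.01558 h⁻¹
e^(−kτ) = e^(−0.01558 × 37.0) = 0.5619
Accumulation ratio R = 1 / (1 − e^(−kτ)) = 1 / (1 − 0.5619) = 2.283

2.28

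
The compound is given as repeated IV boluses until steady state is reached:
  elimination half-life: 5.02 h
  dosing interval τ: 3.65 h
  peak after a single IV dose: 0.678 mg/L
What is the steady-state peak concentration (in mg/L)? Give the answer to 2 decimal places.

k = ln2 / t½ = 0.693147 / 5.02 = 0.1381 h⁻¹
e^(−kτ) = e^(−0.1381 × 3.65) = 0.6041
Accumulation ratio R = 1 / (1 − e^(−kτ)) = 1 / (1 − 0.6041) = 2.526
Steady-state peak = C₀ × R = 0.678 × 2.526 = 1.713 mg/L

1.71 mg/L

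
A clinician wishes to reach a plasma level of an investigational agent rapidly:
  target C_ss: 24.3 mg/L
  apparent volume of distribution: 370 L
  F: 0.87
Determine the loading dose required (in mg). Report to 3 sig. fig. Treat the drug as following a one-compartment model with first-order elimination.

LD = Css × Vd / F = 24.3 × 370 / 0.87 = 10330 mg

10300 mg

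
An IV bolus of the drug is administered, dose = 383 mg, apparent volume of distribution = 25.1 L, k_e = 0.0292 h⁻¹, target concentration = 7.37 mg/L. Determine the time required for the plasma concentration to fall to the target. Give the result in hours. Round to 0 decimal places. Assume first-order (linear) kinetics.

C₀ = Dose / Vd = 383.0 / 25.1 = 15.26 mg/L
t = ln(C₀ / C) / k = ln(15.26 / 7.37) / 0.02920
  = ln(2.071) / 0.02920 = 0.7280 / 0.02920 = 24.93 h

25 h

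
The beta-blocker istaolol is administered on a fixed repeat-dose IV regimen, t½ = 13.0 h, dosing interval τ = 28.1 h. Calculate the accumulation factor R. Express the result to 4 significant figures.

k = ln2 / t½ = 0.693147 / 13.0 = 0.05332 h⁻¹
e^(−kτ) = e^(−0.05332 × 28.1) = 0.2235
Accumulation ratio R = 1 / (1 − e^(−kτ)) = 1 / (1 − 0.2235) = 1.288

1.288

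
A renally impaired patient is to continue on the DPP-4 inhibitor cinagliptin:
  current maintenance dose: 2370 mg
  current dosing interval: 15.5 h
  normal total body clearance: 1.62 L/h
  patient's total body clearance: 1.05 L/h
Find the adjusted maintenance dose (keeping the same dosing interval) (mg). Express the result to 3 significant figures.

To keep the same average steady-state level, dosing rate must scale with clearance.
CL ratio = 1.05 / 1.62 = 0.6481
New dose (same interval) = 2370 × 0.6481 = 1536 mg

1540 mg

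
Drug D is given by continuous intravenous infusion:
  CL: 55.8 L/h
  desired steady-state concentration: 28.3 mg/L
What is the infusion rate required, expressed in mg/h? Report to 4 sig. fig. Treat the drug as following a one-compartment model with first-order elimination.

At steady state, infusion rate R₀ = Css × CL = 28.3 × 55.80 = 1579 mg/h

1579 mg/h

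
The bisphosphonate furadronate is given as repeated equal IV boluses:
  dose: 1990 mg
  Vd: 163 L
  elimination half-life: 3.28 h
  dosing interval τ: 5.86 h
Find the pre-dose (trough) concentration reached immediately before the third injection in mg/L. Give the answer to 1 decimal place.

C₀ per dose = Dose / Vd = 1990 / 163 = 12.21 mg/L
k = ln2 / t½ = 0.693147 / 3.28 = 0.2113 h⁻¹
Fraction remaining after one interval: r = e^(−kτ) = e^(−0.2113 × 5.86) = 0.2899
Before dose 3, 2 doses have been given (aged 1τ, 2τ).
C_trough = C₀ × (r + r²) = 12.21 × (0.2899 + 0.08404) = 4.566 mg/L

4.6 mg/L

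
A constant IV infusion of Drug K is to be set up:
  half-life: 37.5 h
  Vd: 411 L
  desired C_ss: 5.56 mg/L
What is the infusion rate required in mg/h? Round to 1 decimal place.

42.2 mg/h

k = ln2 / t½ = 0.693147 / 37.5 = 0.01848 h⁻¹
CL = k × Vd = 0.01848 × 411 = 7.595 L/h
At steady state, infusion rate R₀ = Css × CL = 5.56 × 7.595 = 42.23 mg/h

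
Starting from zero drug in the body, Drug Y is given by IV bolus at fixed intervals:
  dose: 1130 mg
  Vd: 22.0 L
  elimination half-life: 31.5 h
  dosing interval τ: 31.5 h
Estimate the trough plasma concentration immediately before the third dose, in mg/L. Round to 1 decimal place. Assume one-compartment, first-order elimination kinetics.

C₀ per dose = Dose / Vd = 1130 / 22.0 = 51.36 mg/L
k = ln2 / t½ = 0.693147 / 31.5 = 0.02200 h⁻¹
Fraction remaining after one interval: r = e^(−kτ) = e^(−0.02200 × 31.5) = 0.5001
Before dose 3, 2 doses have been given (aged 1τ, 2τ).
C_trough = C₀ × (r + r²) = 51.36 × (0.5001 + 0.2501) = 38.53 mg/L

38.5 mg/L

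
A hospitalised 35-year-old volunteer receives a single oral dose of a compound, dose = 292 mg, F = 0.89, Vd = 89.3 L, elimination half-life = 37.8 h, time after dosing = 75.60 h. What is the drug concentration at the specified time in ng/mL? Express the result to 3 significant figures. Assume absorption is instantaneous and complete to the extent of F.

728 ng/mL

Amount reaching circulation = F × Dose = 0.89 × 292.0 = 259.9 mg
C₀ = F·Dose / Vd = 259.9 / 89.3 = 2.910 mg/L
k = ln2 / t½ = 0.693147 / 37.8 = 0.01834 h⁻¹
t / t½ = 75.60 / 37.8 = 2 half-lives
C = C₀ × (1/2)^2 = 2.910 × 0.2500 = 0.7275 mg/L
Convert: 0.7275 mg/L × 1000 = 727.5 ng/mL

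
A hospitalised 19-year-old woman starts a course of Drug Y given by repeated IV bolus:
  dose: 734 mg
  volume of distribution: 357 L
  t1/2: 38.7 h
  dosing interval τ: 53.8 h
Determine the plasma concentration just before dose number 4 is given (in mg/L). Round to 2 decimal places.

1.20 mg/L

C₀ per dose = Dose / Vd = 734 / 357 = 2.056 mg/L
k = ln2 / t½ = 0.693147 / 38.7 = 0.01791 h⁻¹
Fraction remaining after one interval: r = e^(−kτ) = e^(−0.01791 × 53.8) = 0.3815
Before dose 4, 3 doses have been given (aged 1τ, 2τ, 3τ).
C_trough = C₀ × (r + r² + … + r^3) = C₀ × r(1−r^3)/(1−r)
        = 2.056 × 0.3815 × (1 − 0.05552) / (1 − 0.3815) = 1.198 mg/L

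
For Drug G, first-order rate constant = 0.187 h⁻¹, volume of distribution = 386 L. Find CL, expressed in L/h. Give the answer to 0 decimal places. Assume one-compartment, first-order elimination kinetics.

CL = k × Vd = 0.187 × 386 = 72.18 L/h

72 L/h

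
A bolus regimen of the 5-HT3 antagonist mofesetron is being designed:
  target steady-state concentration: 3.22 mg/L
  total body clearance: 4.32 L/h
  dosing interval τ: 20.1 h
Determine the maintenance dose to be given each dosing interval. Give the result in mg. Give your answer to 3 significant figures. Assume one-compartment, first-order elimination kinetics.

At steady state, Dose/τ = Css × CL.
Dose = Css × CL × τ = 3.22 × 4.320 × 20.1 = 279.6 mg

280 mg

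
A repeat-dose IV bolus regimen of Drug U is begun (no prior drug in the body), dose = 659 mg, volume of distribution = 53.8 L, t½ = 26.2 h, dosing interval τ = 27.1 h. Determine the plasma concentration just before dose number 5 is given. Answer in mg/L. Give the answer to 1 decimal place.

C₀ per dose = Dose / Vd = 659 / 53.8 = 12.25 mg/L
k = ln2 / t½ = 0.693147 / 26.2 = 0.02646 h⁻¹
Fraction remaining after one interval: r = e^(−kτ) = e^(−0.02646 × 27.1) = 0.4882
Before dose 5, 4 doses have been given (aged 1τ, 2τ, 3τ, 4τ).
C_trough = C₀ × (r + r² + … + r^4) = C₀ × r(1−r^4)/(1−r)
        = 12.25 × 0.4882 × (1 − 0.05681) / (1 − 0.4882) = 11.02 mg/L

11.0 mg/L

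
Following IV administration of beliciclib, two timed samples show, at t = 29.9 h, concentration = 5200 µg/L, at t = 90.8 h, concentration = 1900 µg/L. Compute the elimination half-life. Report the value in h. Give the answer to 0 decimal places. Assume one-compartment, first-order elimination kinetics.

42 h

k = ln(C₁/C₂) / (t₂ − t₁) = ln(5200/1900) / (90.8 − 29.9)
  = 1.007 / 60.90 = 0.01654 h⁻¹
t½ = ln2 / k = 0.693147 / 0.01654 = 41.91 h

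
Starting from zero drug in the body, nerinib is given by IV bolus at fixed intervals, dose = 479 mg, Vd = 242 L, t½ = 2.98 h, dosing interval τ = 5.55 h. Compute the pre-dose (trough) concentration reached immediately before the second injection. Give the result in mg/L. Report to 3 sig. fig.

0.544 mg/L

C₀ per dose = Dose / Vd = 479 / 242 = 1.979 mg/L
k = ln2 / t½ = 0.693147 / 2.98 = 0.2326 h⁻¹
Fraction remaining after one interval: r = e^(−kτ) = e^(−0.2326 × 5.55) = 0.2750
Before dose 2, 1 dose has been given (aged 1τ).
C_trough = C₀ × r = 1.979 × 0.2750 = 0.5442 mg/L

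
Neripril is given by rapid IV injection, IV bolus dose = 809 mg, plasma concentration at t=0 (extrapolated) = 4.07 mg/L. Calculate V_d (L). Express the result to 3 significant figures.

199 L

Vd = Dose / C₀ = 809.0 / 4.07 = 198.8 L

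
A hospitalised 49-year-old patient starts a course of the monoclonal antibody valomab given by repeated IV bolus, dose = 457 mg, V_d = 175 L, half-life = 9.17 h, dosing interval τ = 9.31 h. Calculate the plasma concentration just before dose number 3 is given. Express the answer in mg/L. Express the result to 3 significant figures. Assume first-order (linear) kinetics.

C₀ per dose = Dose / Vd = 457 / 175 = 2.611 mg/L
k = ln2 / t½ = 0.693147 / 9.17 = 0.07559 h⁻¹
Fraction remaining after one interval: r = e^(−kτ) = e^(−0.07559 × 9.31) = 0.4947
Before dose 3, 2 doses have been given (aged 1τ, 2τ).
C_trough = C₀ × (r + r²) = 2.611 × (0.4947 + 0.2447) = 1.931 mg/L

1.93 mg/L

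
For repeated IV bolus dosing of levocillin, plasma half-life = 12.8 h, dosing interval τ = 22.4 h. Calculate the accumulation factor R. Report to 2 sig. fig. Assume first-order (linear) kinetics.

k = ln2 / t½ = 0.693147 / 12.8 = 0.05415 h⁻¹
e^(−kτ) = e^(−0.05415 × 22.4) = 0.2973
Accumulation ratio R = 1 / (1 − e^(−kτ)) = 1 / (1 − 0.2973) = 1.423

1.4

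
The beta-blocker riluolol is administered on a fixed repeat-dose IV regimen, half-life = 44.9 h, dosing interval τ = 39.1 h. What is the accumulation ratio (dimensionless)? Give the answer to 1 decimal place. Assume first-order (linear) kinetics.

k = ln2 / t½ = 0.693147 / 44.9 = 0.01544 h⁻¹
e^(−kτ) = e^(−0.01544 × 39.1) = 0.5468
Accumulation ratio R = 1 / (1 − e^(−kτ)) = 1 / (1 − 0.5468) = 2.207

2.2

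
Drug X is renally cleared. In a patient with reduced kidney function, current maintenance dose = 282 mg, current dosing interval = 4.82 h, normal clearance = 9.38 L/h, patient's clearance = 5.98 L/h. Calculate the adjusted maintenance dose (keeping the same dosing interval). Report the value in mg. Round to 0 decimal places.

180 mg

To keep the same average steady-state level, dosing rate must scale with clearance.
CL ratio = 5.98 / 9.38 = 0.6375
New dose (same interval) = 282 × 0.6375 = 179.8 mg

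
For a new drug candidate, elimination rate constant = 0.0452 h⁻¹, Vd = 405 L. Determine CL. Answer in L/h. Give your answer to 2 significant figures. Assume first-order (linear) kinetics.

18 L/h

CL = k × Vd = 0.0452 × 405 = 18.31 L/h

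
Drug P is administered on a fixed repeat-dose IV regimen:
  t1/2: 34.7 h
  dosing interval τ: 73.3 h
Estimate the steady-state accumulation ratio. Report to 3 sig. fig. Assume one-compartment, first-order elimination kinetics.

1.30

k = ln2 / t½ = 0.693147 / 34.7 = 0.01998 h⁻¹
e^(−kτ) = e^(−0.01998 × 73.3) = 0.2312
Accumulation ratio R = 1 / (1 − e^(−kτ)) = 1 / (1 − 0.2312) = 1.301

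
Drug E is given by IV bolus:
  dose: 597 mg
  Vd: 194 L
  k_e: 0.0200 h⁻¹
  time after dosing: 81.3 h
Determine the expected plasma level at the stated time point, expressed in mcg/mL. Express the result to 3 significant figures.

0.605 mcg/mL

C₀ = Dose / Vd = 597.0 / 194 = 3.077 mg/L
C = C₀ · e^(−k·t) = 3.077 × e^(−0.02000 × 81.3)
  = 3.077 × 0.1967 = 0.6052 mg/L
(0.6052 mg/L = 0.6052 mcg/mL)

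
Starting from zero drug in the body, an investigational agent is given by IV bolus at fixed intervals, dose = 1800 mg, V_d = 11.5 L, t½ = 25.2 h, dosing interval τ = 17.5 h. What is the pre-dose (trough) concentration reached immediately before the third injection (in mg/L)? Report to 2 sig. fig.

160 mg/L

C₀ per dose = Dose / Vd = 1800 / 11.5 = 156.5 mg/L
k = ln2 / t½ = 0.693147 / 25.2 = 0.02751 h⁻¹
Fraction remaining after one interval: r = e^(−kτ) = e^(−0.02751 × 17.5) = 0.6179
Before dose 3, 2 doses have been given (aged 1τ, 2τ).
C_trough = C₀ × (r + r²) = 156.5 × (0.6179 + 0.3818) = 156.5 mg/L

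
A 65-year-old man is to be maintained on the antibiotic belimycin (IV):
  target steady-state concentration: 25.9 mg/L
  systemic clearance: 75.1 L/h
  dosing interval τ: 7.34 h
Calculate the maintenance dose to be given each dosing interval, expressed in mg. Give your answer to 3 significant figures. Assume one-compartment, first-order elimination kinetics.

14300 mg

At steady state, Dose/τ = Css × CL.
Dose = Css × CL × τ = 25.9 × 75.10 × 7.34 = 14280 mg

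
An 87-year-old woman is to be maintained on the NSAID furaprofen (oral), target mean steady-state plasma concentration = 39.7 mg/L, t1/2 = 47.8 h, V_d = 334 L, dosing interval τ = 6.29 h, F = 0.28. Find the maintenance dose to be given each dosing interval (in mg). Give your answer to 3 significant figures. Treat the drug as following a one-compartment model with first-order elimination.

4320 mg

k = ln2 / t½ = 0.693147 / 47.8 = 0.01450 h⁻¹
CL = k × Vd = 0.01450 × 334 = 4.843 L/h
At steady state, F × (Dose/τ) = Css × CL.
Dose = Css × CL × τ / F = 39.7 × 4.843 × 6.29 / 0.28 = 4319 mg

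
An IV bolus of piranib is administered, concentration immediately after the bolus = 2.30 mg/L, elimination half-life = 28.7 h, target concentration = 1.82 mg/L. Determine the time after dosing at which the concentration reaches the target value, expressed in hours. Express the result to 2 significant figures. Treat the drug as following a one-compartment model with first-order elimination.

k = ln2 / t½ = 0.693147 / 28.7 = 0.02415 h⁻¹
t = ln(C₀ / C) / k = ln(2.300 / 1.82) / 0.02415
  = ln(1.264) / 0.02415 = 0.2343 / 0.02415 = 9.702 h

9.7 h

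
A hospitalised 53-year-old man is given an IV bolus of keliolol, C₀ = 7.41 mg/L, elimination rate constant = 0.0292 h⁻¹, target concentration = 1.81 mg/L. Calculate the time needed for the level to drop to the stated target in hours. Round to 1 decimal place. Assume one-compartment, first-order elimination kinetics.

48.3 h

t = ln(C₀ / C) / k = ln(7.410 / 1.81) / 0.02920
  = ln(4.094) / 0.02920 = 1.410 / 0.02920 = 48.29 h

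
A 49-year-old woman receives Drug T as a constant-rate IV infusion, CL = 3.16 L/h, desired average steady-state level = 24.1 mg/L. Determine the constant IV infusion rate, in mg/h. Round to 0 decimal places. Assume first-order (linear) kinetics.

76 mg/h

At steady state, infusion rate R₀ = Css × CL = 24.1 × 3.160 = 76.16 mg/h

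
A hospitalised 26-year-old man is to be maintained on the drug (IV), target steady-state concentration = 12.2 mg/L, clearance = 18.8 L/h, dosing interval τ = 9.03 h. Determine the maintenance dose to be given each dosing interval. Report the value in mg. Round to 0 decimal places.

2071 mg

At steady state, Dose/τ = Css × CL.
Dose = Css × CL × τ = 12.2 × 18.80 × 9.03 = 2071 mg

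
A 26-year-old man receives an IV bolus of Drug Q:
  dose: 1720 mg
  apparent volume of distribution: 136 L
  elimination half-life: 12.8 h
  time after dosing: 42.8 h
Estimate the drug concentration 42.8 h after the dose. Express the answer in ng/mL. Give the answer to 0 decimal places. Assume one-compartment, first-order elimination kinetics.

C₀ = Dose / Vd = 1720 / 136 = 12.65 mg/L
k = ln2 / t½ = 0.693147 / 12.8 = 0.05415 h⁻¹
C = C₀ · e^(−k·t) = 12.65 × e^(−0.05415 × 42.8)
  = 12.65 × 0.09851 = 1.246 mg/L
Convert: 1.246 mg/L × 1000 = 1246 ng/mL

1246 ng/mL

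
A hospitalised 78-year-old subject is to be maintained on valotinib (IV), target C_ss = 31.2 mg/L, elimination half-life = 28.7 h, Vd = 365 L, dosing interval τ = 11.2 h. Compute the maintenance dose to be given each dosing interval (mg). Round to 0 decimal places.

3080 mg

k = ln2 / t½ = 0.693147 / 28.7 = 0.02415 h⁻¹
CL = k × Vd = 0.02415 × 365 = 8.815 L/h
At steady state, Dose/τ = Css × CL.
Dose = Css × CL × τ = 31.2 × 8.815 × 11.2 = 3080 mg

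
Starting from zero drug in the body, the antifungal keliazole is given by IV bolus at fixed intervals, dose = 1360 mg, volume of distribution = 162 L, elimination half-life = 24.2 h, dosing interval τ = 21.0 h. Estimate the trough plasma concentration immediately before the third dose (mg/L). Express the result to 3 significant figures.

7.12 mg/L

C₀ per dose = Dose / Vd = 1360 / 162 = 8.395 mg/L
k = ln2 / t½ = 0.693147 / 24.2 = 0.02864 h⁻¹
Fraction remaining after one interval: r = e^(−kτ) = e^(−0.02864 × 21.0) = 0.5480
Before dose 3, 2 doses have been given (aged 1τ, 2τ).
C_trough = C₀ × (r + r²) = 8.395 × (0.5480 + 0.3003) = 7.121 mg/L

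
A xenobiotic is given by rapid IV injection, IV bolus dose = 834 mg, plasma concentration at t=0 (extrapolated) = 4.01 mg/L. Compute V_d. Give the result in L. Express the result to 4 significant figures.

208.0 L

Vd = Dose / C₀ = 834.0 / 4.01 = 208.0 L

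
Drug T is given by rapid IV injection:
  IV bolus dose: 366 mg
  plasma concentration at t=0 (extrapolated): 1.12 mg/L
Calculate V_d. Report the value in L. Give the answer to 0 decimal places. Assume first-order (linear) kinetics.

Vd = Dose / C₀ = 366.0 / 1.12 = 326.8 L

327 L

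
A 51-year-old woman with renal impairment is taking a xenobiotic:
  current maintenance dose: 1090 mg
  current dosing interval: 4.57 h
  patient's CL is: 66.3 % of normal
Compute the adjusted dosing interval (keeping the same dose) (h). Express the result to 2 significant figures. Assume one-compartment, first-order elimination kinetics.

6.9 h

To keep the same average steady-state level, dosing rate must scale with clearance.
CL ratio = 66.3 / 100 = 0.6630
New interval (same dose) = 4.57 / 0.6630 = 6.893 h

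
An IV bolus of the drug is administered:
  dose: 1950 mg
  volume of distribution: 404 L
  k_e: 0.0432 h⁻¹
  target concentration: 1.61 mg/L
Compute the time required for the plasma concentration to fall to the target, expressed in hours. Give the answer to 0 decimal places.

25 h

C₀ = Dose / Vd = 1950 / 404 = 4.827 mg/L
t = ln(C₀ / C) / k = ln(4.827 / 1.61) / 0.04320
  = ln(2.998) / 0.04320 = 1.098 / 0.04320 = 25.42 h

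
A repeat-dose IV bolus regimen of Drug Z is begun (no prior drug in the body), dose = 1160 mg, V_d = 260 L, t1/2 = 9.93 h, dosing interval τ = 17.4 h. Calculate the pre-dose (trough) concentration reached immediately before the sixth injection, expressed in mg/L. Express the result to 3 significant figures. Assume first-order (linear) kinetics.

C₀ per dose = Dose / Vd = 1160 / 260 = 4.462 mg/L
k = ln2 / t½ = 0.693147 / 9.93 = 0.06980 h⁻¹
Fraction remaining after one interval: r = e^(−kτ) = e^(−0.06980 × 17.4) = 0.2969
Before dose 6, 5 doses have been given (aged 1τ, 2τ, 3τ, 4τ, 5τ).
C_trough = C₀ × (r + r² + … + r^5) = C₀ × r(1−r^5)/(1−r)
        = 4.462 × 0.2969 × (1 − 0.002307) / (1 − 0.2969) = 1.880 mg/L

1.88 mg/L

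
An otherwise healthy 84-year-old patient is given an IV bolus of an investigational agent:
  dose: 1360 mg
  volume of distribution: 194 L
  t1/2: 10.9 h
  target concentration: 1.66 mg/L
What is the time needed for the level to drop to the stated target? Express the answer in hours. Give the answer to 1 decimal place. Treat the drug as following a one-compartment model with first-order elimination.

C₀ = Dose / Vd = 1360 / 194 = 7.010 mg/L
k = ln2 / t½ = 0.693147 / 10.9 = 0.06359 h⁻¹
t = ln(C₀ / C) / k = ln(7.010 / 1.66) / 0.06359
  = ln(4.223) / 0.06359 = 1.441 / 0.06359 = 22.66 h

22.7 h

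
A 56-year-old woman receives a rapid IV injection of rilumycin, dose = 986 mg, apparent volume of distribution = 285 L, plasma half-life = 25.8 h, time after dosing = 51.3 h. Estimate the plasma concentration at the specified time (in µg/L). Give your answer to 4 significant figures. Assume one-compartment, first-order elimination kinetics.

871.9 µg/L

C₀ = Dose / Vd = 986.0 / 285 = 3.460 mg/L
k = ln2 / t½ = 0.693147 / 25.8 = 0.02687 h⁻¹
C = C₀ · e^(−k·t) = 3.460 × e^(−0.02687 × 51.3)
  = 3.460 × 0.2520 = 0.8719 mg/L
Convert: 0.8719 mg/L × 1000 = 871.9 µg/L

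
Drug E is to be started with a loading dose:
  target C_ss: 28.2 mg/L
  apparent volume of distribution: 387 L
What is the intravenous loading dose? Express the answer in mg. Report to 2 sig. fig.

LD = Css × Vd = 28.2 × 387 = 10910 mg

11000 mg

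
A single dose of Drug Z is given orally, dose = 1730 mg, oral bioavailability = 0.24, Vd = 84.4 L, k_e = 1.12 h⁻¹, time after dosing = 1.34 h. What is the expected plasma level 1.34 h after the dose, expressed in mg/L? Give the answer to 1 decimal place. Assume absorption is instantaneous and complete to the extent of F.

Amount reaching circulation = F × Dose = 0.24 × 1730 = 415.2 mg
C₀ = F·Dose / Vd = 415.2 / 84.4 = 4.919 mg/L
C = C₀ · e^(−k·t) = 4.919 × e^(−1.120 × 1.34)
  = 4.919 × 0.2230 = 1.097 mg/L

1.1 mg/L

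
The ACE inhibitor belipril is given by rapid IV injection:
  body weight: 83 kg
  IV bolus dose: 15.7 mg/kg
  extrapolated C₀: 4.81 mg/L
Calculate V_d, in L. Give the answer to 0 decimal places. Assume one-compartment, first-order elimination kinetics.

Dose = 15.7 × 83 = 1303 mg
Vd = Dose / C₀ = 1303 / 4.81 = 270.9 L

271 L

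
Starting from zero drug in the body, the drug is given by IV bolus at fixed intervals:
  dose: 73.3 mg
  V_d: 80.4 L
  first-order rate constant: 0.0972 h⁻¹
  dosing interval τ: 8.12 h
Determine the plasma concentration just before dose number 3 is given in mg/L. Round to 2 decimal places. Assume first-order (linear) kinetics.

C₀ per dose = Dose / Vd = 73.3 / 80.4 = 0.9117 mg/L
Fraction remaining after one interval: r = e^(−kτ) = e^(−0.09720 × 8.12) = 0.4542
Before dose 3, 2 doses have been given (aged 1τ, 2τ).
C_trough = C₀ × (r + r²) = 0.9117 × (0.4542 + 0.2063) = 0.6022 mg/L

0.60 mg/L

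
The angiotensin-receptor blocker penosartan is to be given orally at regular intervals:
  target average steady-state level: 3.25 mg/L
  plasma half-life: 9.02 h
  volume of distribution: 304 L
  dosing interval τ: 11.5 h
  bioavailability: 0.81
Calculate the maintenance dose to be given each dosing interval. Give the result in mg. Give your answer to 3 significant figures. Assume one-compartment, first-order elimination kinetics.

1080 mg

k = ln2 / t½ = 0.693147 / 9.02 = 0.07685 h⁻¹
CL = k × Vd = 0.07685 × 304 = 23.36 L/h
At steady state, F × (Dose/τ) = Css × CL.
Dose = Css × CL × τ / F = 3.25 × 23.36 × 11.5 / 0.81 = 1078 mg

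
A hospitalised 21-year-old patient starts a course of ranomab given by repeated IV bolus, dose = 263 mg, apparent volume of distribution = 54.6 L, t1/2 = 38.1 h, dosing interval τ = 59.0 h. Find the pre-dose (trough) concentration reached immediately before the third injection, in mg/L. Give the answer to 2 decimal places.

2.21 mg/L

C₀ per dose = Dose / Vd = 263 / 54.6 = 4.817 mg/L
k = ln2 / t½ = 0.693147 / 38.1 = 0.01819 h⁻¹
Fraction remaining after one interval: r = e^(−kτ) = e^(−0.01819 × 59.0) = 0.3419
Before dose 3, 2 doses have been given (aged 1τ, 2τ).
C_trough = C₀ × (r + r²) = 4.817 × (0.3419 + 0.1169) = 2.210 mg/L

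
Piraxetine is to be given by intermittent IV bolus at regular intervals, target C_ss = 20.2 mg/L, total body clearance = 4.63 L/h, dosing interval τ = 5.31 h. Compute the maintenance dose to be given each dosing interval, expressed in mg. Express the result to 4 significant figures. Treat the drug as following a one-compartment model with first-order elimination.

496.6 mg

At steady state, Dose/τ = Css × CL.
Dose = Css × CL × τ = 20.2 × 4.630 × 5.31 = 496.6 mg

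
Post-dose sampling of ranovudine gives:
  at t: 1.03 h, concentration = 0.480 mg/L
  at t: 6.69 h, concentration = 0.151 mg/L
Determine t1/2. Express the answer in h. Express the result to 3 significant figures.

3.39 h

k = ln(C₁/C₂) / (t₂ − t₁) = ln(0.480/0.151) / (6.69 − 1.03)
  = 1.157 / 5.660 = 0.2044 h⁻¹
t½ = ln2 / k = 0.693147 / 0.2044 = 3.391 h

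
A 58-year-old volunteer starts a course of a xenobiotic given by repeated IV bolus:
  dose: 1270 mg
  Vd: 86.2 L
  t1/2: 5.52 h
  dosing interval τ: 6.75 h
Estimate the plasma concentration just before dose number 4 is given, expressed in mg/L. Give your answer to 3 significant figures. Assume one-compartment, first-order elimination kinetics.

10.2 mg/L

C₀ per dose = Dose / Vd = 1270 / 86.2 = 14.73 mg/L
k = ln2 / t½ = 0.693147 / 5.52 = 0.1256 h⁻¹
Fraction remaining after one interval: r = e^(−kτ) = e^(−0.1256 × 6.75) = 0.4284
Before dose 4, 3 doses have been given (aged 1τ, 2τ, 3τ).
C_trough = C₀ × (r + r² + … + r^3) = C₀ × r(1−r^3)/(1−r)
        = 14.73 × 0.4284 × (1 − 0.07862) / (1 − 0.4284) = 10.17 mg/L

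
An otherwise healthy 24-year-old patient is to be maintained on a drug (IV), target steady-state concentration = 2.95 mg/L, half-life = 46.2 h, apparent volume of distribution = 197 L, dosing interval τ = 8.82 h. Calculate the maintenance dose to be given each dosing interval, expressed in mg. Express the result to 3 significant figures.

76.9 mg

k = ln2 / t½ = 0.693147 / 46.2 = 0.01500 h⁻¹
CL = k × Vd = 0.01500 × 197 = 2.955 L/h
At steady state, Dose/τ = Css × CL.
Dose = Css × CL × τ = 2.95 × 2.955 × 8.82 = 76.89 mg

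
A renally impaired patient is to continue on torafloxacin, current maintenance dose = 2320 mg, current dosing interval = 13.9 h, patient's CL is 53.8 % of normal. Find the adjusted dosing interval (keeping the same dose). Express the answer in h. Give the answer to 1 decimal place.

To keep the same average steady-state level, dosing rate must scale with clearance.
CL ratio = 53.8 / 100 = 0.5380
New interval (same dose) = 13.9 / 0.5380 = 25.84 h

25.8 h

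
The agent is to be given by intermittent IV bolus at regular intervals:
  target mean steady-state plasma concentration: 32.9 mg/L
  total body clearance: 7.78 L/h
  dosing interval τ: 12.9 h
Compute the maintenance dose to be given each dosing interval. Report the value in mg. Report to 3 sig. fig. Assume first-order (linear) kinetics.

3300 mg

At steady state, Dose/τ = Css × CL.
Dose = Css × CL × τ = 32.9 × 7.780 × 12.9 = 3302 mg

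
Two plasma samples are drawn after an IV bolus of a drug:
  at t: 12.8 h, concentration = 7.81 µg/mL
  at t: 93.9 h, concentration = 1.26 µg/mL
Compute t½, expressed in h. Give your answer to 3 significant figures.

30.8 h

k = ln(C₁/C₂) / (t₂ − t₁) = ln(7.81/1.26) / (93.9 − 12.8)
  = 1.824 / 81.10 = 0.02249 h⁻¹
t½ = ln2 / k = 0.693147 / 0.02249 = 30.82 h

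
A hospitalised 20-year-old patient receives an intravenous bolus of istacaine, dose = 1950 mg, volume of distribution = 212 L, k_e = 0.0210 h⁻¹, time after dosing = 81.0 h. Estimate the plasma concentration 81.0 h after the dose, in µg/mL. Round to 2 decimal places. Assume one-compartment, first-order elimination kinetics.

1.68 µg/mL

C₀ = Dose / Vd = 1950 / 212 = 9.198 mg/L
C = C₀ · e^(−k·t) = 9.198 × e^(−0.02100 × 81.0)
  = 9.198 × 0.1825 = 1.679 mg/L
(1.679 mg/L = 1.679 µg/mL)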